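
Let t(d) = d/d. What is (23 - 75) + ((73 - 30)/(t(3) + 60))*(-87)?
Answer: -6913/61 ≈ -113.33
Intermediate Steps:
t(d) = 1
(23 - 75) + ((73 - 30)/(t(3) + 60))*(-87) = (23 - 75) + ((73 - 30)/(1 + 60))*(-87) = -52 + (43/61)*(-87) = -52 - 3741/61 = -6913/61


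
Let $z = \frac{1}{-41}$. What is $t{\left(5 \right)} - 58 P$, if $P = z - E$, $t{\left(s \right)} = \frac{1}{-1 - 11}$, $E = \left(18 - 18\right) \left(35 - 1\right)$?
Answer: $\frac{655}{492} \approx 1.3313$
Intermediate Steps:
$z = - \frac{1}{41} \approx -0.02439$
$E = 0$ ($E = 0 \cdot 34 = 0$)
$t{\left(s \right)} = - \frac{1}{12}$ ($t{\left(s \right)} = \frac{1}{-12} = - \frac{1}{12}$)
$P = - \frac{1}{41}$ ($P = - \frac{1}{41} - 0 = - \frac{1}{41} + 0 = - \frac{1}{41} \approx -0.02439$)
$t{\left(5 \right)} - 58 P = - \frac{1}{12} - - \frac{58}{41} = - \frac{1}{12} + \frac{58}{41} = \frac{655}{492}$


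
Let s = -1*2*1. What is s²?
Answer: 4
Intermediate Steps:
s = -2 (s = -2*1 = -2)
s² = (-2)² = 4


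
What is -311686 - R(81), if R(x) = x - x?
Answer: -311686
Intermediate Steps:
R(x) = 0
-311686 - R(81) = -311686 - 1*0 = -311686 + 0 = -311686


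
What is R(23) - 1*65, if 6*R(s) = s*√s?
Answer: -65 + 23*√23/6 ≈ -46.616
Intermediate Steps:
R(s) = s^(3/2)/6 (R(s) = (s*√s)/6 = s^(3/2)/6)
R(23) - 1*65 = 23^(3/2)/6 - 1*65 = (23*√23)/6 - 65 = 23*√23/6 - 65 = -65 + 23*√23/6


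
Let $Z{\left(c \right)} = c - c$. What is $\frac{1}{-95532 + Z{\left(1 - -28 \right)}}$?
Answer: $- \frac{1}{95532} \approx -1.0468 \cdot 10^{-5}$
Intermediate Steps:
$Z{\left(c \right)} = 0$
$\frac{1}{-95532 + Z{\left(1 - -28 \right)}} = \frac{1}{-95532 + 0} = \frac{1}{-95532} = - \frac{1}{95532}$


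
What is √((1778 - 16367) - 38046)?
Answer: 11*I*√435 ≈ 229.42*I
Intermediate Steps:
√((1778 - 16367) - 38046) = √(-14589 - 38046) = √(-52635) = 11*I*√435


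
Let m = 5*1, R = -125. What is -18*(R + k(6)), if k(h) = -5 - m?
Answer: 2430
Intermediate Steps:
m = 5
k(h) = -10 (k(h) = -5 - 1*5 = -5 - 5 = -10)
-18*(R + k(6)) = -18*(-125 - 10) = -18*(-135) = 2430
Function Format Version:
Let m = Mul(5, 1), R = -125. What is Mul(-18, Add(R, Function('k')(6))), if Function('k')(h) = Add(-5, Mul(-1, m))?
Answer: 2430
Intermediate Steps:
m = 5
Function('k')(h) = -10 (Function('k')(h) = Add(-5, Mul(-1, 5)) = Add(-5, -5) = -10)
Mul(-18, Add(R, Function('k')(6))) = Mul(-18, Add(-125, -10)) = Mul(-18, -135) = 2430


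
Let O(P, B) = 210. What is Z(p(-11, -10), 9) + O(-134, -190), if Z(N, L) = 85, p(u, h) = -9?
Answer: 295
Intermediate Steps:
Z(p(-11, -10), 9) + O(-134, -190) = 85 + 210 = 295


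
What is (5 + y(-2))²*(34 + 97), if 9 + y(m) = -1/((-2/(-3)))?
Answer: 15851/4 ≈ 3962.8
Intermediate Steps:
y(m) = -21/2 (y(m) = -9 - 1/((-2/(-3))) = -9 - 1/((-2*(-⅓))) = -9 - 1/⅔ = -9 - 1*3/2 = -9 - 3/2 = -21/2)
(5 + y(-2))²*(34 + 97) = (5 - 21/2)²*(34 + 97) = (-11/2)²*131 = (121/4)*131 = 15851/4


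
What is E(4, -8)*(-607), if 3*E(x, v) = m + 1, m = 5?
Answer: -1214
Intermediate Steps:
E(x, v) = 2 (E(x, v) = (5 + 1)/3 = (⅓)*6 = 2)
E(4, -8)*(-607) = 2*(-607) = -1214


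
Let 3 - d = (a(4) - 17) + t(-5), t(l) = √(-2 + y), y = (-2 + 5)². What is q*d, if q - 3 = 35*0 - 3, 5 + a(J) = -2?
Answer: 0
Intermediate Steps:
a(J) = -7 (a(J) = -5 - 2 = -7)
y = 9 (y = 3² = 9)
t(l) = √7 (t(l) = √(-2 + 9) = √7)
q = 0 (q = 3 + (35*0 - 3) = 3 + (0 - 3) = 3 - 3 = 0)
d = 27 - √7 (d = 3 - ((-7 - 17) + √7) = 3 - (-24 + √7) = 3 + (24 - √7) = 27 - √7 ≈ 24.354)
q*d = 0*(27 - √7) = 0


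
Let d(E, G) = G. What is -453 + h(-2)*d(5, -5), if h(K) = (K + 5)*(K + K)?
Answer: -393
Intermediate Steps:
h(K) = 2*K*(5 + K) (h(K) = (5 + K)*(2*K) = 2*K*(5 + K))
-453 + h(-2)*d(5, -5) = -453 + (2*(-2)*(5 - 2))*(-5) = -453 + (2*(-2)*3)*(-5) = -453 - 12*(-5) = -453 + 60 = -393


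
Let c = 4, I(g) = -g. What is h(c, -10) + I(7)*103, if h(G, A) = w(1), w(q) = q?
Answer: -720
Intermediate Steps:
h(G, A) = 1
h(c, -10) + I(7)*103 = 1 - 1*7*103 = 1 - 7*103 = 1 - 721 = -720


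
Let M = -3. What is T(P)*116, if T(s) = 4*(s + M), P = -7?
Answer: -4640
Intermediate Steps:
T(s) = -12 + 4*s (T(s) = 4*(s - 3) = 4*(-3 + s) = -12 + 4*s)
T(P)*116 = (-12 + 4*(-7))*116 = (-12 - 28)*116 = -40*116 = -4640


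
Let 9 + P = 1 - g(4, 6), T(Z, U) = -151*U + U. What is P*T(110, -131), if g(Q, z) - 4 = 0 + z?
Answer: -353700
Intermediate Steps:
g(Q, z) = 4 + z (g(Q, z) = 4 + (0 + z) = 4 + z)
T(Z, U) = -150*U
P = -18 (P = -9 + (1 - (4 + 6)) = -9 + (1 - 1*10) = -9 + (1 - 10) = -9 - 9 = -18)
P*T(110, -131) = -(-2700)*(-131) = -18*19650 = -353700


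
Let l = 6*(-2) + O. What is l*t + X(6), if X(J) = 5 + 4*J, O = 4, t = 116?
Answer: -899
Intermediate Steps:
l = -8 (l = 6*(-2) + 4 = -12 + 4 = -8)
l*t + X(6) = -8*116 + (5 + 4*6) = -928 + (5 + 24) = -928 + 29 = -899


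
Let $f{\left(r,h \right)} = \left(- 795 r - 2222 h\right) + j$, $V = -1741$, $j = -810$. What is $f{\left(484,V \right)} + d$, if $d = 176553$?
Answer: $3659465$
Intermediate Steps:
$f{\left(r,h \right)} = -810 - 2222 h - 795 r$ ($f{\left(r,h \right)} = \left(- 795 r - 2222 h\right) - 810 = \left(- 2222 h - 795 r\right) - 810 = -810 - 2222 h - 795 r$)
$f{\left(484,V \right)} + d = \left(-810 - -3868502 - 384780\right) + 176553 = \left(-810 + 3868502 - 384780\right) + 176553 = 3482912 + 176553 = 3659465$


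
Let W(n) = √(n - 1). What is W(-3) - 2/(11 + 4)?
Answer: -2/15 + 2*I ≈ -0.13333 + 2.0*I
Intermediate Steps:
W(n) = √(-1 + n)
W(-3) - 2/(11 + 4) = √(-1 - 3) - 2/(11 + 4) = √(-4) - 2/15 = 2*I - 2*1/15 = 2*I - 2/15 = -2/15 + 2*I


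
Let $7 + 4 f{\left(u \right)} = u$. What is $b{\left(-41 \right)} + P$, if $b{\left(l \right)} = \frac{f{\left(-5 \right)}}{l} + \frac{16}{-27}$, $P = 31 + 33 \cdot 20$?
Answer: $\frac{764362}{1107} \approx 690.48$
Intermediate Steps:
$f{\left(u \right)} = - \frac{7}{4} + \frac{u}{4}$
$P = 691$ ($P = 31 + 660 = 691$)
$b{\left(l \right)} = - \frac{16}{27} - \frac{3}{l}$ ($b{\left(l \right)} = \frac{- \frac{7}{4} + \frac{1}{4} \left(-5\right)}{l} + \frac{16}{-27} = \frac{- \frac{7}{4} - \frac{5}{4}}{l} + 16 \left(- \frac{1}{27}\right) = - \frac{3}{l} - \frac{16}{27} = - \frac{16}{27} - \frac{3}{l}$)
$b{\left(-41 \right)} + P = \left(- \frac{16}{27} - \frac{3}{-41}\right) + 691 = \left(- \frac{16}{27} - - \frac{3}{41}\right) + 691 = \left(- \frac{16}{27} + \frac{3}{41}\right) + 691 = - \frac{575}{1107} + 691 = \frac{764362}{1107}$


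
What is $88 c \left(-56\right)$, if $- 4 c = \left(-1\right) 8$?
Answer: $-9856$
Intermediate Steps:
$c = 2$ ($c = - \frac{\left(-1\right) 8}{4} = \left(- \frac{1}{4}\right) \left(-8\right) = 2$)
$88 c \left(-56\right) = 88 \cdot 2 \left(-56\right) = 176 \left(-56\right) = -9856$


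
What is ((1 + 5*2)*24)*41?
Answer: 10824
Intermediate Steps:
((1 + 5*2)*24)*41 = ((1 + 10)*24)*41 = (11*24)*41 = 264*41 = 10824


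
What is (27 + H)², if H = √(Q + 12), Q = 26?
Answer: (27 + √38)² ≈ 1099.9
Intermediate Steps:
H = √38 (H = √(26 + 12) = √38 ≈ 6.1644)
(27 + H)² = (27 + √38)²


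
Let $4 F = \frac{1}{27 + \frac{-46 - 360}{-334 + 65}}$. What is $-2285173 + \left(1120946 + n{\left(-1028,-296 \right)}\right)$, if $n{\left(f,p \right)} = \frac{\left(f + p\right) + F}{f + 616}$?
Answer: $- \frac{14714056295469}{12638512} \approx -1.1642 \cdot 10^{6}$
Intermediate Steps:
$F = \frac{269}{30676}$ ($F = \frac{1}{4 \left(27 + \frac{-46 - 360}{-334 + 65}\right)} = \frac{1}{4 \left(27 - \frac{406}{-269}\right)} = \frac{1}{4 \left(27 - - \frac{406}{269}\right)} = \frac{1}{4 \left(27 + \frac{406}{269}\right)} = \frac{1}{4 \cdot \frac{7669}{269}} = \frac{1}{4} \cdot \frac{269}{7669} = \frac{269}{30676} \approx 0.0087691$)
$n{\left(f,p \right)} = \frac{\frac{269}{30676} + f + p}{616 + f}$ ($n{\left(f,p \right)} = \frac{\left(f + p\right) + \frac{269}{30676}}{f + 616} = \frac{\frac{269}{30676} + f + p}{616 + f}$)
$-2285173 + \left(1120946 + n{\left(-1028,-296 \right)}\right) = -2285173 + \left(1120946 + \frac{\frac{269}{30676} - 1028 - 296}{616 - 1028}\right) = -2285173 + \left(1120946 + \frac{1}{-412} \left(- \frac{40614755}{30676}\right)\right) = -2285173 + \left(1120946 - - \frac{40614755}{12638512}\right) = -2285173 + \left(1120946 + \frac{40614755}{12638512}\right) = -2285173 + \frac{14167130087107}{12638512} = - \frac{14714056295469}{12638512}$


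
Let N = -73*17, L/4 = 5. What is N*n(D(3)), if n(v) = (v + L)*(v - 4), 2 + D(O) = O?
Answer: 78183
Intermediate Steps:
L = 20 (L = 4*5 = 20)
N = -1241
D(O) = -2 + O
n(v) = (-4 + v)*(20 + v) (n(v) = (v + 20)*(v - 4) = (20 + v)*(-4 + v) = (-4 + v)*(20 + v))
N*n(D(3)) = -1241*(-80 + (-2 + 3)² + 16*(-2 + 3)) = -1241*(-80 + 1² + 16*1) = -1241*(-80 + 1 + 16) = -1241*(-63) = 78183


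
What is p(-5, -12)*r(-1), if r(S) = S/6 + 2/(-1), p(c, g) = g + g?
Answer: 52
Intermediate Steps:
p(c, g) = 2*g
r(S) = -2 + S/6 (r(S) = S*(1/6) + 2*(-1) = S/6 - 2 = -2 + S/6)
p(-5, -12)*r(-1) = (2*(-12))*(-2 + (1/6)*(-1)) = -24*(-2 - 1/6) = -24*(-13/6) = 52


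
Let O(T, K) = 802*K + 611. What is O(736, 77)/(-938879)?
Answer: -62365/938879 ≈ -0.066425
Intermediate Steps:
O(T, K) = 611 + 802*K
O(736, 77)/(-938879) = (611 + 802*77)/(-938879) = (611 + 61754)*(-1/938879) = 62365*(-1/938879) = -62365/938879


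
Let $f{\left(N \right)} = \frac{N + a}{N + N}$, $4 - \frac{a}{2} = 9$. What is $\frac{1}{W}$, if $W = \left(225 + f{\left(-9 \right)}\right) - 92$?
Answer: $\frac{18}{2413} \approx 0.0074596$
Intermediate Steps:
$a = -10$ ($a = 8 - 18 = -10$)
$f{\left(N \right)} = \frac{-10 + N}{2 N}$ ($f{\left(N \right)} = \frac{N - 10}{N + N} = \frac{-10 + N}{2 N}$)
$W = \frac{2413}{18}$ ($W = \left(225 + \frac{-10 - 9}{2 \left(-9\right)}\right) - 92 = \left(225 + \frac{1}{2} \left(- \frac{1}{9}\right) \left(-19\right)\right) - 92 = \left(225 + \frac{19}{18}\right) - 92 = \frac{4069}{18} - 92 = \frac{2413}{18} \approx 134.06$)
$\frac{1}{W} = \frac{1}{\frac{2413}{18}} = \frac{18}{2413}$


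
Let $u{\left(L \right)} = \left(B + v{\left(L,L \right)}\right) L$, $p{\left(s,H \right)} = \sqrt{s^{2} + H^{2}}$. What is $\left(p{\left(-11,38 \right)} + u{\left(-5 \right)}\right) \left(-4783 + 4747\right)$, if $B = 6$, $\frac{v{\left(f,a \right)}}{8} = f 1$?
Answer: $-6120 - 36 \sqrt{1565} \approx -7544.2$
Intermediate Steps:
$v{\left(f,a \right)} = 8 f$ ($v{\left(f,a \right)} = 8 f 1 = 8 f$)
$p{\left(s,H \right)} = \sqrt{H^{2} + s^{2}}$
$u{\left(L \right)} = L \left(6 + 8 L\right)$ ($u{\left(L \right)} = \left(6 + 8 L\right) L = L \left(6 + 8 L\right)$)
$\left(p{\left(-11,38 \right)} + u{\left(-5 \right)}\right) \left(-4783 + 4747\right) = \left(\sqrt{38^{2} + \left(-11\right)^{2}} + 2 \left(-5\right) \left(3 + 4 \left(-5\right)\right)\right) \left(-4783 + 4747\right) = \left(\sqrt{1444 + 121} + 2 \left(-5\right) \left(3 - 20\right)\right) \left(-36\right) = \left(\sqrt{1565} + 2 \left(-5\right) \left(-17\right)\right) \left(-36\right) = \left(\sqrt{1565} + 170\right) \left(-36\right) = \left(170 + \sqrt{1565}\right) \left(-36\right) = -6120 - 36 \sqrt{1565}$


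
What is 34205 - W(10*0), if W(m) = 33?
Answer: 34172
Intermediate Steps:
34205 - W(10*0) = 34205 - 1*33 = 34205 - 33 = 34172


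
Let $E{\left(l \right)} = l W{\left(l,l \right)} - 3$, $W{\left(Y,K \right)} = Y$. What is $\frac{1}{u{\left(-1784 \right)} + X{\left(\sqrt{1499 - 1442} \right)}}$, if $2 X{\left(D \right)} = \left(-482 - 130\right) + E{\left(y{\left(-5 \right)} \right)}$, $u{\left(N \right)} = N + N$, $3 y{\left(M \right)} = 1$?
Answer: $- \frac{9}{34879} \approx -0.00025804$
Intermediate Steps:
$y{\left(M \right)} = \frac{1}{3}$ ($y{\left(M \right)} = \frac{1}{3} \cdot 1 = \frac{1}{3}$)
$E{\left(l \right)} = -3 + l^{2}$ ($E{\left(l \right)} = l l - 3 = l^{2} - 3 = -3 + l^{2}$)
$u{\left(N \right)} = 2 N$
$X{\left(D \right)} = - \frac{2767}{9}$ ($X{\left(D \right)} = \frac{\left(-482 - 130\right) - \left(3 - \left(\frac{1}{3}\right)^{2}\right)}{2} = \frac{-612 + \left(-3 + \frac{1}{9}\right)}{2} = \frac{-612 - \frac{26}{9}}{2} = \frac{1}{2} \left(- \frac{5534}{9}\right) = - \frac{2767}{9}$)
$\frac{1}{u{\left(-1784 \right)} + X{\left(\sqrt{1499 - 1442} \right)}} = \frac{1}{2 \left(-1784\right) - \frac{2767}{9}} = \frac{1}{-3568 - \frac{2767}{9}} = \frac{1}{- \frac{34879}{9}} = - \frac{9}{34879}$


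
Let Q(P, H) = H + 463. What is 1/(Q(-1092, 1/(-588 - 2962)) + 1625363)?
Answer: 3550/5771682299 ≈ 6.1507e-7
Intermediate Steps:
Q(P, H) = 463 + H
1/(Q(-1092, 1/(-588 - 2962)) + 1625363) = 1/((463 + 1/(-588 - 2962)) + 1625363) = 1/((463 + 1/(-3550)) + 1625363) = 1/((463 - 1/3550) + 1625363) = 1/(1643649/3550 + 1625363) = 1/(5771682299/3550) = 3550/5771682299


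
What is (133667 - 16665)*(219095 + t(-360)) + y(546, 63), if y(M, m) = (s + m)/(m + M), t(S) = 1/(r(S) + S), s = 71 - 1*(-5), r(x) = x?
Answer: 1873373135266177/73080 ≈ 2.5635e+10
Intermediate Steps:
s = 76 (s = 71 + 5 = 76)
t(S) = 1/(2*S) (t(S) = 1/(S + S) = 1/(2*S))
y(M, m) = (76 + m)/(M + m) (y(M, m) = (76 + m)/(m + M) = (76 + m)/(M + m))
(133667 - 16665)*(219095 + t(-360)) + y(546, 63) = (133667 - 16665)*(219095 + (1/2)/(-360)) + (76 + 63)/(546 + 63) = 117002*(219095 + (1/2)*(-1/360)) + 139/609 = 117002*(219095 - 1/720) + (1/609)*139 = 117002*(157748399/720) + 139/609 = 9228439089899/360 + 139/609 = 1873373135266177/73080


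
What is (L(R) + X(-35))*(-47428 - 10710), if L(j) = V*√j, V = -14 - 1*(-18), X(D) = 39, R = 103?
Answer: -2267382 - 232552*√103 ≈ -4.6275e+6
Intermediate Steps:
V = 4 (V = -14 + 18 = 4)
L(j) = 4*√j
(L(R) + X(-35))*(-47428 - 10710) = (4*√103 + 39)*(-47428 - 10710) = (39 + 4*√103)*(-58138) = -2267382 - 232552*√103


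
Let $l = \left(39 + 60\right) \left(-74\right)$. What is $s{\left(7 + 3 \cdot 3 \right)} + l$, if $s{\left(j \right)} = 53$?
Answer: $-7273$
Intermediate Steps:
$l = -7326$ ($l = 99 \left(-74\right) = -7326$)
$s{\left(7 + 3 \cdot 3 \right)} + l = 53 - 7326 = -7273$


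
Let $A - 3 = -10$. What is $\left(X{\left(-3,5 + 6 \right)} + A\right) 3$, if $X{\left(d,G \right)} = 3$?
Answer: $-12$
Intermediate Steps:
$A = -7$ ($A = 3 - 10 = -7$)
$\left(X{\left(-3,5 + 6 \right)} + A\right) 3 = \left(3 - 7\right) 3 = \left(-4\right) 3 = -12$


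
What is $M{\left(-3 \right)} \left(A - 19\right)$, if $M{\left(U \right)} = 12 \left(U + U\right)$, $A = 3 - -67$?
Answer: $-3672$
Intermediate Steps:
$A = 70$ ($A = 3 + 67 = 70$)
$M{\left(U \right)} = 24 U$ ($M{\left(U \right)} = 12 \cdot 2 U = 24 U$)
$M{\left(-3 \right)} \left(A - 19\right) = 24 \left(-3\right) \left(70 - 19\right) = \left(-72\right) 51 = -3672$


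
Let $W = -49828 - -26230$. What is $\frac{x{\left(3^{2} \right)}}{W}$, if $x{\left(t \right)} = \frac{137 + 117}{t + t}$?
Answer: $- \frac{127}{212382} \approx -0.00059798$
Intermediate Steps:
$x{\left(t \right)} = \frac{127}{t}$ ($x{\left(t \right)} = \frac{254}{2 t} = 254 \frac{1}{2 t} = \frac{127}{t}$)
$W = -23598$ ($W = -49828 + 26230 = -23598$)
$\frac{x{\left(3^{2} \right)}}{W} = \frac{127 \frac{1}{3^{2}}}{-23598} = \frac{127}{9} \left(- \frac{1}{23598}\right) = - \frac{127}{212382}$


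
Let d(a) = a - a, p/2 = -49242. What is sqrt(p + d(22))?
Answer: 2*I*sqrt(24621) ≈ 313.82*I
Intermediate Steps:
p = -98484 (p = 2*(-49242) = -98484)
d(a) = 0
sqrt(p + d(22)) = sqrt(-98484 + 0) = sqrt(-98484) = 2*I*sqrt(24621)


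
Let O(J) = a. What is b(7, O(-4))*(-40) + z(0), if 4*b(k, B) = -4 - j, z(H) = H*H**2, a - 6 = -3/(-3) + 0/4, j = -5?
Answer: -10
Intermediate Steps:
a = 7 (a = 6 + (-3/(-3) + 0/4) = 6 + (-3*(-1/3) + 0*(1/4)) = 6 + (1 + 0) = 6 + 1 = 7)
z(H) = H**3
O(J) = 7
b(k, B) = 1/4 (b(k, B) = (-4 - 1*(-5))/4 = (-4 + 5)/4 = (1/4)*1 = 1/4)
b(7, O(-4))*(-40) + z(0) = (1/4)*(-40) + 0**3 = -10 + 0 = -10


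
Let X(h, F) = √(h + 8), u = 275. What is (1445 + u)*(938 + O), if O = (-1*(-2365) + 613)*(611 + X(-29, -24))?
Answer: 3131253120 + 5122160*I*√21 ≈ 3.1313e+9 + 2.3473e+7*I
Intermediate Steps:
X(h, F) = √(8 + h)
O = 1819558 + 2978*I*√21 (O = (-1*(-2365) + 613)*(611 + √(8 - 29)) = (2365 + 613)*(611 + √(-21)) = 2978*(611 + I*√21) = 1819558 + 2978*I*√21 ≈ 1.8196e+6 + 13647.0*I)
(1445 + u)*(938 + O) = (1445 + 275)*(938 + (1819558 + 2978*I*√21)) = 1720*(1820496 + 2978*I*√21) = 3131253120 + 5122160*I*√21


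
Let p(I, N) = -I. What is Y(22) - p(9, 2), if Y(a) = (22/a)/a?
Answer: 199/22 ≈ 9.0455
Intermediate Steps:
Y(a) = 22/a**2
Y(22) - p(9, 2) = 22/22**2 - (-1)*9 = 22*(1/484) - 1*(-9) = 1/22 + 9 = 199/22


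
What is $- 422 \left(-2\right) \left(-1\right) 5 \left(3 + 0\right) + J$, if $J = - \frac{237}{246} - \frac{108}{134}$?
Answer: $- \frac{69563761}{5494} \approx -12662.0$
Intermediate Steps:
$J = - \frac{9721}{5494}$ ($J = \left(-237\right) \frac{1}{246} - \frac{54}{67} = - \frac{79}{82} - \frac{54}{67} = - \frac{9721}{5494} \approx -1.7694$)
$- 422 \left(-2\right) \left(-1\right) 5 \left(3 + 0\right) + J = - 422 \left(-2\right) \left(-1\right) 5 \left(3 + 0\right) - \frac{9721}{5494} = - 422 \cdot 2 \cdot 5 \cdot 3 - \frac{9721}{5494} = - 422 \cdot 10 \cdot 3 - \frac{9721}{5494} = \left(-422\right) 30 - \frac{9721}{5494} = -12660 - \frac{9721}{5494} = - \frac{69563761}{5494}$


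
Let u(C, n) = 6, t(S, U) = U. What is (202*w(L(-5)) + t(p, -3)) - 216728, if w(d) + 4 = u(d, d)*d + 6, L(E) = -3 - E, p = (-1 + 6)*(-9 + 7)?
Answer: -213903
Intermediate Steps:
p = -10 (p = 5*(-2) = -10)
w(d) = 2 + 6*d (w(d) = -4 + (6*d + 6) = -4 + (6 + 6*d) = 2 + 6*d)
(202*w(L(-5)) + t(p, -3)) - 216728 = (202*(2 + 6*(-3 - 1*(-5))) - 3) - 216728 = (202*(2 + 6*(-3 + 5)) - 3) - 216728 = (202*(2 + 6*2) - 3) - 216728 = (202*(2 + 12) - 3) - 216728 = (202*14 - 3) - 216728 = (2828 - 3) - 216728 = 2825 - 216728 = -213903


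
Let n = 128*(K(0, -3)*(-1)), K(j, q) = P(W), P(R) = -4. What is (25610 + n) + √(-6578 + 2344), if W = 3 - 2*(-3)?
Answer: 26122 + I*√4234 ≈ 26122.0 + 65.069*I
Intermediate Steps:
W = 9 (W = 3 + 6 = 9)
K(j, q) = -4
n = 512 (n = 128*(-4*(-1)) = 128*4 = 512)
(25610 + n) + √(-6578 + 2344) = (25610 + 512) + √(-6578 + 2344) = 26122 + √(-4234) = 26122 + I*√4234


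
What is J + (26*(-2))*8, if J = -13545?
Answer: -13961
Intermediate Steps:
J + (26*(-2))*8 = -13545 + (26*(-2))*8 = -13545 - 52*8 = -13545 - 416 = -13961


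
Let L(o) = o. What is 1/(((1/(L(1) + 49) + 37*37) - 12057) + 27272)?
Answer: 50/829201 ≈ 6.0299e-5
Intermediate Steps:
1/(((1/(L(1) + 49) + 37*37) - 12057) + 27272) = 1/(((1/(1 + 49) + 37*37) - 12057) + 27272) = 1/(((1/50 + 1369) - 12057) + 27272) = 1/((68451/50 - 12057) + 27272) = 1/(-534399/50 + 27272) = 1/(829201/50) = 50/829201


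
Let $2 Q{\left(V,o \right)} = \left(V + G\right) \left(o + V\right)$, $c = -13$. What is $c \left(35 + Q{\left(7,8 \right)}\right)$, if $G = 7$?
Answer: $-1820$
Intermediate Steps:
$Q{\left(V,o \right)} = \frac{\left(7 + V\right) \left(V + o\right)}{2}$ ($Q{\left(V,o \right)} = \frac{\left(V + 7\right) \left(o + V\right)}{2} = \frac{\left(7 + V\right) \left(V + o\right)}{2}$)
$c \left(35 + Q{\left(7,8 \right)}\right) = - 13 \left(35 + \left(\frac{7^{2}}{2} + \frac{7}{2} \cdot 7 + \frac{7}{2} \cdot 8 + \frac{1}{2} \cdot 7 \cdot 8\right)\right) = - 13 \left(35 + \left(\frac{1}{2} \cdot 49 + \frac{49}{2} + 28 + 28\right)\right) = - 13 \left(35 + \left(\frac{49}{2} + \frac{49}{2} + 28 + 28\right)\right) = - 13 \left(35 + 105\right) = \left(-13\right) 140 = -1820$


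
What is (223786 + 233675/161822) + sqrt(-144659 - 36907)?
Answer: 36213731767/161822 + 3*I*sqrt(20174) ≈ 2.2379e+5 + 426.11*I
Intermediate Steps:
(223786 + 233675/161822) + sqrt(-144659 - 36907) = (223786 + 233675*(1/161822)) + sqrt(-181566) = (223786 + 233675/161822) + 3*I*sqrt(20174) = 36213731767/161822 + 3*I*sqrt(20174)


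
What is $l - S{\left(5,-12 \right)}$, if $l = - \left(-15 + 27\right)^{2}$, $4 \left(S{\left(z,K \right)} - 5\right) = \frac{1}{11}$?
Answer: $- \frac{6557}{44} \approx -149.02$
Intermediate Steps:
$S{\left(z,K \right)} = \frac{221}{44}$ ($S{\left(z,K \right)} = 5 + \frac{1}{4 \cdot 11} = 5 + \frac{1}{4} \cdot \frac{1}{11} = 5 + \frac{1}{44} = \frac{221}{44}$)
$l = -144$ ($l = - 12^{2} = \left(-1\right) 144 = -144$)
$l - S{\left(5,-12 \right)} = -144 - \frac{221}{44} = - \frac{6557}{44}$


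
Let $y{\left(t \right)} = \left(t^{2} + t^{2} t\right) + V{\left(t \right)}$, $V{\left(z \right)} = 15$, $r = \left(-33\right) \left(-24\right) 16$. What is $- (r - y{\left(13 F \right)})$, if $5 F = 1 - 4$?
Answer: $- \frac{1633839}{125} \approx -13071.0$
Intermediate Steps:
$F = - \frac{3}{5}$ ($F = \frac{1 - 4}{5} = \frac{1}{5} \left(-3\right) = - \frac{3}{5} \approx -0.6$)
$r = 12672$ ($r = 792 \cdot 16 = 12672$)
$y{\left(t \right)} = 15 + t^{2} + t^{3}$ ($y{\left(t \right)} = \left(t^{2} + t^{2} t\right) + 15 = \left(t^{2} + t^{3}\right) + 15 = 15 + t^{2} + t^{3}$)
$- (r - y{\left(13 F \right)}) = - (12672 - \left(15 + \left(13 \left(- \frac{3}{5}\right)\right)^{2} + \left(13 \left(- \frac{3}{5}\right)\right)^{3}\right)) = - (12672 - \left(15 + \left(- \frac{39}{5}\right)^{2} + \left(- \frac{39}{5}\right)^{3}\right)) = - (12672 - \left(15 + \frac{1521}{25} - \frac{59319}{125}\right)) = - (12672 - - \frac{49839}{125}) = - (12672 + \frac{49839}{125}) = \left(-1\right) \frac{1633839}{125} = - \frac{1633839}{125}$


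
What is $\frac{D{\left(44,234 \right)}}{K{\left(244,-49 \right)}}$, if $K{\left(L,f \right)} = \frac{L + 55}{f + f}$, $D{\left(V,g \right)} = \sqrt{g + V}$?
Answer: $- \frac{98 \sqrt{278}}{299} \approx -5.4648$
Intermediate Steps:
$D{\left(V,g \right)} = \sqrt{V + g}$
$K{\left(L,f \right)} = \frac{55 + L}{2 f}$
$\frac{D{\left(44,234 \right)}}{K{\left(244,-49 \right)}} = \frac{\sqrt{44 + 234}}{\frac{1}{2} \frac{1}{-49} \left(55 + 244\right)} = \frac{\sqrt{278}}{\frac{1}{2} \left(- \frac{1}{49}\right) 299} = \frac{\sqrt{278}}{- \frac{299}{98}} = \sqrt{278} \left(- \frac{98}{299}\right) = - \frac{98 \sqrt{278}}{299}$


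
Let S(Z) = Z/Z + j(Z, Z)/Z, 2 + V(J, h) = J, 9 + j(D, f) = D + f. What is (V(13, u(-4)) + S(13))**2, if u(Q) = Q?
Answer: 29929/169 ≈ 177.09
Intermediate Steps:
j(D, f) = -9 + D + f (j(D, f) = -9 + (D + f) = -9 + D + f)
V(J, h) = -2 + J
S(Z) = 1 + (-9 + 2*Z)/Z (S(Z) = Z/Z + (-9 + Z + Z)/Z = 1 + (-9 + 2*Z)/Z)
(V(13, u(-4)) + S(13))**2 = ((-2 + 13) + (3 - 9/13))**2 = (11 + (3 - 9*1/13))**2 = (11 + (3 - 9/13))**2 = (11 + 30/13)**2 = (173/13)**2 = 29929/169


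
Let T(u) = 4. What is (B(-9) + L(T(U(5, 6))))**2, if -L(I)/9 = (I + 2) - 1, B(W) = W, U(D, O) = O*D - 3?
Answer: 2916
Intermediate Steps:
U(D, O) = -3 + D*O (U(D, O) = D*O - 3 = -3 + D*O)
L(I) = -9 - 9*I (L(I) = -9*((I + 2) - 1) = -9*((2 + I) - 1) = -9*(1 + I) = -9 - 9*I)
(B(-9) + L(T(U(5, 6))))**2 = (-9 + (-9 - 9*4))**2 = (-9 + (-9 - 36))**2 = (-9 - 45)**2 = (-54)**2 = 2916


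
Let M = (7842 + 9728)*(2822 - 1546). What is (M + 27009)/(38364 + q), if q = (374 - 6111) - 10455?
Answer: 22446329/22172 ≈ 1012.4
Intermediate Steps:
M = 22419320 (M = 17570*1276 = 22419320)
q = -16192 (q = -5737 - 10455 = -16192)
(M + 27009)/(38364 + q) = (22419320 + 27009)/(38364 - 16192) = 22446329/22172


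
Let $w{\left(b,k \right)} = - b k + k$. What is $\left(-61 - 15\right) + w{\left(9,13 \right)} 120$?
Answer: $-12556$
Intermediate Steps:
$w{\left(b,k \right)} = k - b k$ ($w{\left(b,k \right)} = - b k + k = k - b k$)
$\left(-61 - 15\right) + w{\left(9,13 \right)} 120 = \left(-61 - 15\right) + 13 \left(1 - 9\right) 120 = -76 + 13 \left(-8\right) 120 = -76 - 12480 = -12556$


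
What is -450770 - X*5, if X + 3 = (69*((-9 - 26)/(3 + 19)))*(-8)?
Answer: -5006605/11 ≈ -4.5515e+5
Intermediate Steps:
X = 9627/11 (X = -3 + (69*((-9 - 26)/(3 + 19)))*(-8) = -3 + (69*(-35/22))*(-8) = -3 - 2415/22*(-8) = -3 + 9660/11 = 9627/11 ≈ 875.18)
-450770 - X*5 = -450770 - 9627*5/11 = -450770 - 1*48135/11 = -450770 - 48135/11 = -5006605/11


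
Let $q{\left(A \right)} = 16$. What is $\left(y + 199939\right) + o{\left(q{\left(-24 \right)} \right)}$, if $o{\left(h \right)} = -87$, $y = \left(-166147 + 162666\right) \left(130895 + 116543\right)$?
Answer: $-861131826$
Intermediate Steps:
$y = -861331678$ ($y = \left(-3481\right) 247438 = -861331678$)
$\left(y + 199939\right) + o{\left(q{\left(-24 \right)} \right)} = \left(-861331678 + 199939\right) - 87 = -861131739 - 87 = -861131826$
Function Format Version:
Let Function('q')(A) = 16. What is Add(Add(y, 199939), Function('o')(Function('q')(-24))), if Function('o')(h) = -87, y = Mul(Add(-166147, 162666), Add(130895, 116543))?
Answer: -861131826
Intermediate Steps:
y = -861331678 (y = Mul(-3481, 247438) = -861331678)
Add(Add(y, 199939), Function('o')(Function('q')(-24))) = Add(Add(-861331678, 199939), -87) = Add(-861131739, -87) = -861131826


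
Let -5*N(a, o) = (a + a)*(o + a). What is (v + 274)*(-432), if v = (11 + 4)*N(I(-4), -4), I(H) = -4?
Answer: -35424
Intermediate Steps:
N(a, o) = -2*a*(a + o)/5 (N(a, o) = -(a + a)*(o + a)/5 = -2*a*(a + o)/5)
v = -192 (v = (11 + 4)*(-2/5*(-4)*(-4 - 4)) = 15*(-2/5*(-4)*(-8)) = 15*(-64/5) = -192)
(v + 274)*(-432) = (-192 + 274)*(-432) = 82*(-432) = -35424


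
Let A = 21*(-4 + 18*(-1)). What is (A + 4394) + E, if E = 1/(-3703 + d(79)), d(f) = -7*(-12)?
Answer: 14229907/3619 ≈ 3932.0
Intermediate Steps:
d(f) = 84
E = -1/3619 (E = 1/(-3703 + 84) = 1/(-3619) = -1/3619 ≈ -0.00027632)
A = -462 (A = 21*(-4 - 18) = 21*(-22) = -462)
(A + 4394) + E = (-462 + 4394) - 1/3619 = 3932 - 1/3619 = 14229907/3619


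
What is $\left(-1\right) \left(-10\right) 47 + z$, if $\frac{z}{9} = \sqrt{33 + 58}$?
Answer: $470 + 9 \sqrt{91} \approx 555.85$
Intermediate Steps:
$z = 9 \sqrt{91}$ ($z = 9 \sqrt{33 + 58} = 9 \sqrt{91} \approx 85.854$)
$\left(-1\right) \left(-10\right) 47 + z = \left(-1\right) \left(-10\right) 47 + 9 \sqrt{91} = 10 \cdot 47 + 9 \sqrt{91} = 470 + 9 \sqrt{91}$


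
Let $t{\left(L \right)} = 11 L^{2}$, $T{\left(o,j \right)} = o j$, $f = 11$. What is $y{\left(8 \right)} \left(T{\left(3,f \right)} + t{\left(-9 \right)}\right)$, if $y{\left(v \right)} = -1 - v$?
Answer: $-8316$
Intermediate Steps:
$T{\left(o,j \right)} = j o$
$y{\left(8 \right)} \left(T{\left(3,f \right)} + t{\left(-9 \right)}\right) = \left(-1 - 8\right) \left(11 \cdot 3 + 11 \left(-9\right)^{2}\right) = \left(-1 - 8\right) \left(33 + 11 \cdot 81\right) = - 9 \left(33 + 891\right) = \left(-9\right) 924 = -8316$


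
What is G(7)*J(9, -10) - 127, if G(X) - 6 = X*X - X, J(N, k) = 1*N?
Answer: 305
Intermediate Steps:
J(N, k) = N
G(X) = 6 + X**2 - X (G(X) = 6 + (X*X - X) = 6 + (X**2 - X) = 6 + X**2 - X)
G(7)*J(9, -10) - 127 = (6 + 7**2 - 1*7)*9 - 127 = (6 + 49 - 7)*9 - 127 = 48*9 - 127 = 432 - 127 = 305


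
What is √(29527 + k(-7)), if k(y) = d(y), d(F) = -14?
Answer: √29513 ≈ 171.79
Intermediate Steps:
k(y) = -14
√(29527 + k(-7)) = √(29527 - 14) = √29513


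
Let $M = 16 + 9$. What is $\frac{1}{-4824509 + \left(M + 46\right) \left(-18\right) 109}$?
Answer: $- \frac{1}{4963811} \approx -2.0146 \cdot 10^{-7}$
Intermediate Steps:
$M = 25$
$\frac{1}{-4824509 + \left(M + 46\right) \left(-18\right) 109} = \frac{1}{-4824509 + \left(25 + 46\right) \left(-18\right) 109} = \frac{1}{-4824509 + 71 \left(-18\right) 109} = \frac{1}{-4824509 - 139302} = \frac{1}{-4963811} = - \frac{1}{4963811}$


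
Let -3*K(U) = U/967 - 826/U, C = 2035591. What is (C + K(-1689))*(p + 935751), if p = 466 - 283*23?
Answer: 9272878254392810824/4899789 ≈ 1.8925e+12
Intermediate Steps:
K(U) = -U/2901 + 826/(3*U) (K(U) = -(U/967 - 826/U)/3 = -(-826/U + U/967)/3 = -U/2901 + 826/(3*U))
p = -6043 (p = 466 - 6509 = -6043)
(C + K(-1689))*(p + 935751) = (2035591 + (1/2901)*(798742 - 1*(-1689)²)/(-1689))*(-6043 + 935751) = (2035591 + (1/2901)*(-1/1689)*(798742 - 1*2852721))*929708 = (2035591 + (1/2901)*(-1/1689)*(798742 - 2852721))*929708 = (2035591 + (1/2901)*(-1/1689)*(-2053979))*929708 = (2035591 + 2053979/4899789)*929708 = (9973968444278/4899789)*929708 = 9272878254392810824/4899789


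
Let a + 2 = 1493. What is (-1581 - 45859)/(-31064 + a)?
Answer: 47440/29573 ≈ 1.6042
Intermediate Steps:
a = 1491 (a = -2 + 1493 = 1491)
(-1581 - 45859)/(-31064 + a) = (-1581 - 45859)/(-31064 + 1491) = -47440/(-29573) = -47440*(-1/29573) = 47440/29573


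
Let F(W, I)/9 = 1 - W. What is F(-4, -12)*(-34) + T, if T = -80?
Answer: -1610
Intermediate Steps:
F(W, I) = 9 - 9*W (F(W, I) = 9*(1 - W) = 9 - 9*W)
F(-4, -12)*(-34) + T = (9 - 9*(-4))*(-34) - 80 = (9 + 36)*(-34) - 80 = 45*(-34) - 80 = -1530 - 80 = -1610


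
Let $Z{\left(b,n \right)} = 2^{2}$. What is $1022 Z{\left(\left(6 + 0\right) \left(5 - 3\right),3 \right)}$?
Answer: $4088$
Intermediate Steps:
$Z{\left(b,n \right)} = 4$
$1022 Z{\left(\left(6 + 0\right) \left(5 - 3\right),3 \right)} = 1022 \cdot 4 = 4088$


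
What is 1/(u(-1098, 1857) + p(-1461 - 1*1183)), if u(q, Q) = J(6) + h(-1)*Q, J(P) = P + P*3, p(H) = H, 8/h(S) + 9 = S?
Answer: -5/20528 ≈ -0.00024357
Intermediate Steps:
h(S) = 8/(-9 + S)
J(P) = 4*P (J(P) = P + 3*P = 4*P)
u(q, Q) = 24 - 4*Q/5 (u(q, Q) = 4*6 + (8/(-9 - 1))*Q = 24 + (8/(-10))*Q = 24 + (8*(-⅒))*Q = 24 - 4*Q/5)
1/(u(-1098, 1857) + p(-1461 - 1*1183)) = 1/((24 - ⅘*1857) + (-1461 - 1*1183)) = 1/((24 - 7428/5) + (-1461 - 1183)) = 1/(-7308/5 - 2644) = 1/(-20528/5) = -5/20528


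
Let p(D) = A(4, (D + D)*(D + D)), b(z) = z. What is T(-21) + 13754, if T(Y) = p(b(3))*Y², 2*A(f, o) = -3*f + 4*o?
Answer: 42860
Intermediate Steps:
A(f, o) = 2*o - 3*f/2 (A(f, o) = (-3*f + 4*o)/2 = 2*o - 3*f/2)
p(D) = -6 + 8*D² (p(D) = 2*((D + D)*(D + D)) - 3/2*4 = 2*((2*D)*(2*D)) - 6 = 2*(4*D²) - 6 = 8*D² - 6 = -6 + 8*D²)
T(Y) = 66*Y² (T(Y) = (-6 + 8*3²)*Y² = (-6 + 8*9)*Y² = (-6 + 72)*Y² = 66*Y²)
T(-21) + 13754 = 66*(-21)² + 13754 = 66*441 + 13754 = 29106 + 13754 = 42860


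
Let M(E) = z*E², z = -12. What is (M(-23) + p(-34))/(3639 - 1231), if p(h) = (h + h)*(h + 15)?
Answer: -632/301 ≈ -2.0997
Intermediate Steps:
p(h) = 2*h*(15 + h) (p(h) = (2*h)*(15 + h) = 2*h*(15 + h))
M(E) = -12*E²
(M(-23) + p(-34))/(3639 - 1231) = (-12*(-23)² + 2*(-34)*(15 - 34))/(3639 - 1231) = (-12*529 + 2*(-34)*(-19))/2408 = (-6348 + 1292)*(1/2408) = -5056*1/2408 = -632/301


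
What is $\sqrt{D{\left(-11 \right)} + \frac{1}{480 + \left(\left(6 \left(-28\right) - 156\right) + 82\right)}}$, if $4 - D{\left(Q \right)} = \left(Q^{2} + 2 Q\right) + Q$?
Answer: $\frac{i \sqrt{4757858}}{238} \approx 9.1649 i$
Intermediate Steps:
$D{\left(Q \right)} = 4 - Q^{2} - 3 Q$ ($D{\left(Q \right)} = 4 - \left(\left(Q^{2} + 2 Q\right) + Q\right) = 4 - \left(Q^{2} + 3 Q\right) = 4 - Q^{2} - 3 Q$)
$\sqrt{D{\left(-11 \right)} + \frac{1}{480 + \left(\left(6 \left(-28\right) - 156\right) + 82\right)}} = \sqrt{\left(4 - \left(-11\right)^{2} - -33\right) + \frac{1}{480 + \left(\left(6 \left(-28\right) - 156\right) + 82\right)}} = \sqrt{\left(4 - 121 + 33\right) + \frac{1}{480 + \left(\left(-168 - 156\right) + 82\right)}} = \sqrt{\left(4 - 121 + 33\right) + \frac{1}{480 + \left(-324 + 82\right)}} = \sqrt{-84 + \frac{1}{480 - 242}} = \sqrt{-84 + \frac{1}{238}} = \sqrt{- \frac{19991}{238}} = \frac{i \sqrt{4757858}}{238}$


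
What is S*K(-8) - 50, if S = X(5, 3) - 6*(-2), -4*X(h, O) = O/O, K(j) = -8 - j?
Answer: -50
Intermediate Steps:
X(h, O) = -¼ (X(h, O) = -O/(4*O) = -¼*1 = -¼)
S = 47/4 (S = -¼ - 6*(-2) = -¼ + 12 = 47/4 ≈ 11.750)
S*K(-8) - 50 = 47*(-8 - 1*(-8))/4 - 50 = 47*(-8 + 8)/4 - 50 = (47/4)*0 - 50 = 0 - 50 = -50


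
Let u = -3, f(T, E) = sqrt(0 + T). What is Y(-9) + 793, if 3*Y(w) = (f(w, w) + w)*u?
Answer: 802 - 3*I ≈ 802.0 - 3.0*I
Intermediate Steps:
f(T, E) = sqrt(T)
Y(w) = -w - sqrt(w) (Y(w) = ((sqrt(w) + w)*(-3))/3 = ((w + sqrt(w))*(-3))/3 = (-3*w - 3*sqrt(w))/3 = -w - sqrt(w))
Y(-9) + 793 = (-1*(-9) - sqrt(-9)) + 793 = (9 - 3*I) + 793 = 802 - 3*I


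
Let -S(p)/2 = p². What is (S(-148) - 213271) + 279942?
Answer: 22863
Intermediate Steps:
S(p) = -2*p²
(S(-148) - 213271) + 279942 = (-2*(-148)² - 213271) + 279942 = (-2*21904 - 213271) + 279942 = (-43808 - 213271) + 279942 = -257079 + 279942 = 22863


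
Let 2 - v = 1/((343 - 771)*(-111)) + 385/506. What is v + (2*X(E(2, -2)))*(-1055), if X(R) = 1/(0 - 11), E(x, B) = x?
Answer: 2320456745/12019524 ≈ 193.06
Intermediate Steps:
X(R) = -1/11 (X(R) = 1/(-11) = -1/11)
v = 1353955/1092684 (v = 2 - (1/((343 - 771)*(-111)) + 385/506) = 2 - (-1/111/(-428) + 385*(1/506)) = 2 - (-1/428*(-1/111) + 35/46) = 2 - (1/47508 + 35/46) = 2 - 1*831413/1092684 = 2 - 831413/1092684 = 1353955/1092684 ≈ 1.2391)
v + (2*X(E(2, -2)))*(-1055) = 1353955/1092684 + (2*(-1/11))*(-1055) = 1353955/1092684 - 2/11*(-1055) = 1353955/1092684 + 2110/11 = 2320456745/12019524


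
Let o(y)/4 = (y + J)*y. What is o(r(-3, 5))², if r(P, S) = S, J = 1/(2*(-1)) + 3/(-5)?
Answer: 6084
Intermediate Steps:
J = -11/10 (J = 1/(-2) + 3*(-⅕) = 1*(-½) - ⅗ = -½ - ⅗ = -11/10 ≈ -1.1000)
o(y) = 4*y*(-11/10 + y) (o(y) = 4*((y - 11/10)*y) = 4*((-11/10 + y)*y) = 4*(y*(-11/10 + y)) = 4*y*(-11/10 + y))
o(r(-3, 5))² = ((⅖)*5*(-11 + 10*5))² = ((⅖)*5*(-11 + 50))² = ((⅖)*5*39)² = 78² = 6084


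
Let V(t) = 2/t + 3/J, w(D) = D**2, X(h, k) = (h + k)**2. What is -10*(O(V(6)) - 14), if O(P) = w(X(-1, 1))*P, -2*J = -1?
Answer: 140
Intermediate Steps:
J = 1/2 (J = -1/2*(-1) = 1/2 ≈ 0.50000)
V(t) = 6 + 2/t (V(t) = 2/t + 3/(1/2) = 2/t + 3*2 = 2/t + 6 = 6 + 2/t)
O(P) = 0 (O(P) = ((-1 + 1)**2)**2*P = (0**2)**2*P = 0**2*P = 0*P = 0)
-10*(O(V(6)) - 14) = -10*(0 - 14) = -10*(-14) = 140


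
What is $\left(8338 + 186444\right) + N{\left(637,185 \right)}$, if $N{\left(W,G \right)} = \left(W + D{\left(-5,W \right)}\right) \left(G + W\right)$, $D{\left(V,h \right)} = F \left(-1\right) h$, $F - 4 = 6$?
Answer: $-4517744$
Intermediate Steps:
$F = 10$ ($F = 4 + 6 = 10$)
$D{\left(V,h \right)} = - 10 h$ ($D{\left(V,h \right)} = 10 \left(-1\right) h = - 10 h$)
$N{\left(W,G \right)} = - 9 W \left(G + W\right)$ ($N{\left(W,G \right)} = \left(W - 10 W\right) \left(G + W\right) = - 9 W \left(G + W\right)$)
$\left(8338 + 186444\right) + N{\left(637,185 \right)} = \left(8338 + 186444\right) + 9 \cdot 637 \left(\left(-1\right) 185 - 637\right) = 194782 + 9 \cdot 637 \left(-185 - 637\right) = 194782 + 9 \cdot 637 \left(-822\right) = 194782 - 4712526 = -4517744$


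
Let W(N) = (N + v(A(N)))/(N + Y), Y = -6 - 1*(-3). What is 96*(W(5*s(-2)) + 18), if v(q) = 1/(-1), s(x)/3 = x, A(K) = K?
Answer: 20000/11 ≈ 1818.2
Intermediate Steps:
s(x) = 3*x
v(q) = -1
Y = -3 (Y = -6 + 3 = -3)
W(N) = (-1 + N)/(-3 + N) (W(N) = (N - 1)/(N - 3) = (-1 + N)/(-3 + N))
96*(W(5*s(-2)) + 18) = 96*((-1 + 5*(3*(-2)))/(-3 + 5*(3*(-2))) + 18) = 96*((-1 + 5*(-6))/(-3 + 5*(-6)) + 18) = 96*((-1 - 30)/(-3 - 30) + 18) = 96*(-31/(-33) + 18) = 96*(-1/33*(-31) + 18) = 96*(31/33 + 18) = 96*(625/33) = 20000/11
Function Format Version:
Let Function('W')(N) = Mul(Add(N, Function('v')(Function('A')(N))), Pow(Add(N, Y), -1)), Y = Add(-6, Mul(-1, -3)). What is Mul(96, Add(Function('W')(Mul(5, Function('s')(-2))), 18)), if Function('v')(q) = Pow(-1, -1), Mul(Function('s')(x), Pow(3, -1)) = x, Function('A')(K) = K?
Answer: Rational(20000, 11) ≈ 1818.2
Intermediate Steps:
Function('s')(x) = Mul(3, x)
Function('v')(q) = -1
Y = -3 (Y = Add(-6, 3) = -3)
Function('W')(N) = Mul(Pow(Add(-3, N), -1), Add(-1, N)) (Function('W')(N) = Mul(Add(N, -1), Pow(Add(N, -3), -1)) = Mul(Add(-1, N), Pow(Add(-3, N), -1)) = Mul(Pow(Add(-3, N), -1), Add(-1, N)))
Mul(96, Add(Function('W')(Mul(5, Function('s')(-2))), 18)) = Mul(96, Add(Mul(Pow(Add(-3, Mul(5, Mul(3, -2))), -1), Add(-1, Mul(5, Mul(3, -2)))), 18)) = Mul(96, Add(Mul(Pow(Add(-3, Mul(5, -6)), -1), Add(-1, Mul(5, -6))), 18)) = Mul(96, Add(Mul(Pow(Add(-3, -30), -1), Add(-1, -30)), 18)) = Mul(96, Add(Mul(Pow(-33, -1), -31), 18)) = Mul(96, Add(Mul(Rational(-1, 33), -31), 18)) = Mul(96, Add(Rational(31, 33), 18)) = Mul(96, Rational(625, 33)) = Rational(20000, 11)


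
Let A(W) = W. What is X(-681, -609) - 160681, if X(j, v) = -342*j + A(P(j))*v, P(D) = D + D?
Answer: 901679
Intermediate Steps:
P(D) = 2*D
X(j, v) = -342*j + 2*j*v (X(j, v) = -342*j + (2*j)*v = -342*j + 2*j*v)
X(-681, -609) - 160681 = 2*(-681)*(-171 - 609) - 160681 = 2*(-681)*(-780) - 160681 = 1062360 - 160681 = 901679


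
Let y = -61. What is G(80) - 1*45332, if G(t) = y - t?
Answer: -45473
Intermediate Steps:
G(t) = -61 - t
G(80) - 1*45332 = (-61 - 1*80) - 1*45332 = (-61 - 80) - 45332 = -141 - 45332 = -45473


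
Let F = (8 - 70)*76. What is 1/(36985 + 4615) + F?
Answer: -196019199/41600 ≈ -4712.0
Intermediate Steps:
F = -4712 (F = -62*76 = -4712)
1/(36985 + 4615) + F = 1/(36985 + 4615) - 4712 = 1/41600 - 4712 = -196019199/41600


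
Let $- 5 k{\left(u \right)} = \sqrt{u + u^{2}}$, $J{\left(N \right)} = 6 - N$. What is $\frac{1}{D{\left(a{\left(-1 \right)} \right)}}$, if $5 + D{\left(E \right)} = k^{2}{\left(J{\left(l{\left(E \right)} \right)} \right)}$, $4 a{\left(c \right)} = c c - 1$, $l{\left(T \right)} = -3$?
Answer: $- \frac{5}{7} \approx -0.71429$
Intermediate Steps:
$k{\left(u \right)} = - \frac{\sqrt{u + u^{2}}}{5}$
$a{\left(c \right)} = - \frac{1}{4} + \frac{c^{2}}{4}$ ($a{\left(c \right)} = \frac{c c - 1}{4} = \frac{c^{2} - 1}{4} = \frac{-1 + c^{2}}{4} = - \frac{1}{4} + \frac{c^{2}}{4}$)
$D{\left(E \right)} = - \frac{7}{5}$ ($D{\left(E \right)} = -5 + \left(- \frac{\sqrt{\left(6 - -3\right) \left(1 + \left(6 - -3\right)\right)}}{5}\right)^{2} = -5 + \left(- \frac{\sqrt{\left(6 + 3\right) \left(1 + \left(6 + 3\right)\right)}}{5}\right)^{2} = -5 + \left(- \frac{\sqrt{9 \left(1 + 9\right)}}{5}\right)^{2} = -5 + \left(- \frac{\sqrt{9 \cdot 10}}{5}\right)^{2} = -5 + \left(- \frac{\sqrt{90}}{5}\right)^{2} = -5 + \left(- \frac{3 \sqrt{10}}{5}\right)^{2} = -5 + \frac{18}{5} = - \frac{7}{5}$)
$\frac{1}{D{\left(a{\left(-1 \right)} \right)}} = \frac{1}{- \frac{7}{5}} = - \frac{5}{7}$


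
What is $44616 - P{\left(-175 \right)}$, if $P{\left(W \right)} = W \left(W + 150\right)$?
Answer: $40241$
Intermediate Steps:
$P{\left(W \right)} = W \left(150 + W\right)$
$44616 - P{\left(-175 \right)} = 44616 - - 175 \left(150 - 175\right) = 44616 - \left(-175\right) \left(-25\right) = 44616 - 4375 = 40241$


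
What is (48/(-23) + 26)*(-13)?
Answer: -7150/23 ≈ -310.87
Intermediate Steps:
(48/(-23) + 26)*(-13) = (48*(-1/23) + 26)*(-13) = (-48/23 + 26)*(-13) = (550/23)*(-13) = -7150/23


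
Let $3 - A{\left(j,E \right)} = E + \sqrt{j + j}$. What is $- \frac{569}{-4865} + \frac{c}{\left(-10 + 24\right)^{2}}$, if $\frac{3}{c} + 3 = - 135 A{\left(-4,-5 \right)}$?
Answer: $\frac{2334121677}{19959090620} - \frac{45 i \sqrt{2}}{14359058} \approx 0.11695 - 4.432 \cdot 10^{-6} i$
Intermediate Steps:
$A{\left(j,E \right)} = 3 - E - \sqrt{2} \sqrt{j}$ ($A{\left(j,E \right)} = 3 - \left(E + \sqrt{j + j}\right) = 3 - \left(E + \sqrt{2 j}\right) = 3 - \left(E + \sqrt{2} \sqrt{j}\right) = 3 - E - \sqrt{2} \sqrt{j}$)
$c = \frac{3}{-1083 + 270 i \sqrt{2}}$ ($c = \frac{3}{-3 - 135 \left(3 - -5 - \sqrt{2} \sqrt{-4}\right)} = \frac{3}{-3 - 135 \left(3 + 5 - \sqrt{2} \cdot 2 i\right)} = \frac{3}{-3 - 135 \left(3 + 5 - 2 i \sqrt{2}\right)} = \frac{3}{-3 - 135 \left(8 - 2 i \sqrt{2}\right)} = \frac{3}{-3 - \left(1080 - 270 i \sqrt{2}\right)} = \frac{3}{-1083 + 270 i \sqrt{2}} \approx -0.0024638 - 0.00086868 i$)
$- \frac{569}{-4865} + \frac{c}{\left(-10 + 24\right)^{2}} = - \frac{569}{-4865} + \frac{- \frac{361}{146521} - \frac{90 i \sqrt{2}}{146521}}{\left(-10 + 24\right)^{2}} = \left(-569\right) \left(- \frac{1}{4865}\right) + \frac{- \frac{361}{146521} - \frac{90 i \sqrt{2}}{146521}}{14^{2}} = \frac{569}{4865} + \frac{- \frac{361}{146521} - \frac{90 i \sqrt{2}}{146521}}{196} = \frac{569}{4865} + \left(- \frac{361}{146521} - \frac{90 i \sqrt{2}}{146521}\right) \frac{1}{196} = \frac{569}{4865} - \left(\frac{361}{28718116} + \frac{45 i \sqrt{2}}{14359058}\right) = \frac{2334121677}{19959090620} - \frac{45 i \sqrt{2}}{14359058}$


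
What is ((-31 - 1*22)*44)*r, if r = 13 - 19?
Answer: 13992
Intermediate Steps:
r = -6
((-31 - 1*22)*44)*r = ((-31 - 1*22)*44)*(-6) = ((-31 - 22)*44)*(-6) = -53*44*(-6) = -2332*(-6) = 13992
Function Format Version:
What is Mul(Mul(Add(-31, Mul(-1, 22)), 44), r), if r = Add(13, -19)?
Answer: 13992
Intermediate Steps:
r = -6
Mul(Mul(Add(-31, Mul(-1, 22)), 44), r) = Mul(Mul(Add(-31, Mul(-1, 22)), 44), -6) = Mul(Mul(Add(-31, -22), 44), -6) = Mul(Mul(-53, 44), -6) = Mul(-2332, -6) = 13992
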